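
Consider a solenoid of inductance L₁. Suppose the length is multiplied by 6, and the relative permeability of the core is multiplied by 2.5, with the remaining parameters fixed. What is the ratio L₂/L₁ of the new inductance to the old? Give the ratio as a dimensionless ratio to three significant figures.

L₂/L₁ = 0.417

For a solenoid, L ∝ μᵣN²A/ℓ.
L₂/L₁ = (6)^-1 × (2.5) = 0.417.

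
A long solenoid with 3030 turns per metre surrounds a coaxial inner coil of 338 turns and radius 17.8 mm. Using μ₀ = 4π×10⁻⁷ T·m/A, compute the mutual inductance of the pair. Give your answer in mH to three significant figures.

M ≈ 1.28 mH

The outer solenoid produces a uniform field B₁ = μ₀n₁I₁ across the inner coil,
so the flux linkage is N₂Φ = N₂B₁A₂ = μ₀n₁N₂A₂·I₁, giving M = μ₀n₁N₂A₂.
A₂ = πr² = π(1.780×10^-2 m)² = 9.954×10^-4 m².
M = (4π×10⁻⁷)(3030)(338)(9.954×10^-4) = 1.281×10^-3 H.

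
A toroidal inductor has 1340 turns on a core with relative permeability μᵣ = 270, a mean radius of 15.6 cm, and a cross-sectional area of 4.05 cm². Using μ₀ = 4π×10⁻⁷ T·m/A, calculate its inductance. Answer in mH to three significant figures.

For a thin toroid, L = μ₀μᵣN²A/(2πR).
L = (4π×10⁻⁷)(270)(1340)²(4.050×10^-4) / (2π×0.156 m) = 0.2517 H.

L ≈ 252 mH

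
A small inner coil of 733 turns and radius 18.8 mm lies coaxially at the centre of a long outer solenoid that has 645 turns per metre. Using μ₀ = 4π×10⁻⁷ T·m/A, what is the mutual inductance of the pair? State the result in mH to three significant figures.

The outer solenoid produces a uniform field B₁ = μ₀n₁I₁ across the inner coil,
so the flux linkage is N₂Φ = N₂B₁A₂ = μ₀n₁N₂A₂·I₁, giving M = μ₀n₁N₂A₂.
A₂ = πr² = π(1.880×10^-2 m)² = 1.110×10^-3 m².
M = (4π×10⁻⁷)(645)(733)(1.110×10^-3) = 6.597×10^-4 H.

M ≈ 0.660 mH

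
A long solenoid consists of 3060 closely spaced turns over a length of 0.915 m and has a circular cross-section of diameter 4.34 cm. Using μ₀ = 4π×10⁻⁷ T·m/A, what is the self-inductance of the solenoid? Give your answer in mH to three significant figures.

L ≈ 19.0 mH

A = π(d/2)² = π(2.170×10^-2 m)² = 1.479×10^-3 m².
For a long solenoid, L = μ₀N²A/ℓ.
L = (4π×10⁻⁷)(3060)²(1.479×10^-3)/(0.915 m) = 1.902×10^-2 H.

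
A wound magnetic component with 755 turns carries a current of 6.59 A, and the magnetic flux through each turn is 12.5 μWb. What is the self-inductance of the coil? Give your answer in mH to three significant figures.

L ≈ 1.43 mH

Self-inductance is defined by L = NΦ_B/I (flux linkage over current).
L = (755)(1.250×10^-5 Wb)/(6.59 A) = 1.432×10^-3 H.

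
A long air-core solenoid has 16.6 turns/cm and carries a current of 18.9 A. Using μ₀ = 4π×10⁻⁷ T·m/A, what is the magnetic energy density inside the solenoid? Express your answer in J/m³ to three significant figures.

u ≈ 618 J/m³

B = μ₀nI = (4π×10⁻⁷)(1.660×10^3)(18.9) = 3.943×10^-2 T.
u = B²/(2μ₀) = (3.943×10^-2)²/(2×4π×10⁻⁷) = 618.47 J/m³.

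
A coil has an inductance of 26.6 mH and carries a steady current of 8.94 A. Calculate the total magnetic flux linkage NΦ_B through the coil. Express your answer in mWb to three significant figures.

From L = NΦ_B/I, the flux linkage is NΦ_B = LI.
NΦ_B = (2.660×10^-2 H)(8.94 A) = 0.2378 Wb.

NΦ_B ≈ 238 mWb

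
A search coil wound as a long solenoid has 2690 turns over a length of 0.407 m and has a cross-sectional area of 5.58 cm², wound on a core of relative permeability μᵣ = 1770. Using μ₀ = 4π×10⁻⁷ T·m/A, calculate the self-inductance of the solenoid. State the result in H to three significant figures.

A = 5.58 cm² = 5.580×10^-4 m².
For a long solenoid, L = μ₀μᵣN²A/ℓ.
L = (4π×10⁻⁷)(1770)(2690)²(5.580×10^-4)/(0.407 m) = 22.07 H.

L ≈ 22.1 H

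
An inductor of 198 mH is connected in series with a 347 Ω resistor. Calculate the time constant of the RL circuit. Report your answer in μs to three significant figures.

τ = L/R = (0.198 H)/(347 Ω) = 5.706×10^-4 s.

τ ≈ 571 μs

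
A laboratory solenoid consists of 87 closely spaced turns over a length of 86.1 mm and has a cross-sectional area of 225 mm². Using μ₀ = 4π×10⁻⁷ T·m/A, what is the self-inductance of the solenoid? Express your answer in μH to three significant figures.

A = 225 mm² = 2.250×10^-4 m².
For a long solenoid, L = μ₀N²A/ℓ.
L = (4π×10⁻⁷)(87)²(2.250×10^-4)/(8.610×10^-2 m) = 2.486×10^-5 H.

L ≈ 24.9 μH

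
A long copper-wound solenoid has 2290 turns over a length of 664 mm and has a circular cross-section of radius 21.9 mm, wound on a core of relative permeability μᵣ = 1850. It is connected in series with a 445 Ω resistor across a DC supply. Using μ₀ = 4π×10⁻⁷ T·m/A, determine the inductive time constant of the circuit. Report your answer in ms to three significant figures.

A = πr² = π(2.190×10^-2 m)² = 1.507×10^-3 m².
L = μ₀μᵣN²A/ℓ = (4π×10⁻⁷)(1850)(2290)²(1.507×10^-3)/(0.664) = 27.66 H.
τ = L/R = (27.66)/(445) = 6.217×10^-2 s.

τ ≈ 62.2 ms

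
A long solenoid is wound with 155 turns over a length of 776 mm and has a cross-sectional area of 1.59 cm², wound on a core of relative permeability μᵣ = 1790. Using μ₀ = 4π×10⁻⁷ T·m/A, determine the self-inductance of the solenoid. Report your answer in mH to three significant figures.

A = 1.59 cm² = 1.590×10^-4 m².
For a long solenoid, L = μ₀μᵣN²A/ℓ.
L = (4π×10⁻⁷)(1790)(155)²(1.590×10^-4)/(0.776 m) = 1.107×10^-2 H.

L ≈ 11.1 mH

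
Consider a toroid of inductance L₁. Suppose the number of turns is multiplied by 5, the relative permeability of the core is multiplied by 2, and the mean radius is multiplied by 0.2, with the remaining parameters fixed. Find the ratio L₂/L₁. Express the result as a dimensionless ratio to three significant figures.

For a toroid, L ∝ μᵣN²A/R.
L₂/L₁ = (5)^2 × (2) × (0.2)^-1 = 250.

L₂/L₁ = 250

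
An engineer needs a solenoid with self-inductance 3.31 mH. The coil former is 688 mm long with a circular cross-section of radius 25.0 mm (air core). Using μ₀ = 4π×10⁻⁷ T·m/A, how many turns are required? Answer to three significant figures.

N ≈ 961 turns

A = πr² = π(2.500×10^-2 m)² = 1.963×10^-3 m².
From L = μ₀N²A/ℓ, N = √(Lℓ / (μ₀A)).
N = √[(3.310×10^-3)(0.688) / ((4π×10⁻⁷)×1.963×10^-3)] = √(9.229×10^5) ≈ 960.7.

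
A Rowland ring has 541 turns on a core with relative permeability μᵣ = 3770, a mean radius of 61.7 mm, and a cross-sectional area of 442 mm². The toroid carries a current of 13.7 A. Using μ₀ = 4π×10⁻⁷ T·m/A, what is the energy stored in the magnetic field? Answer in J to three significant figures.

L = μ₀μᵣN²A/(2πR) = (4π×10⁻⁷)(3770)(541)²(4.420×10^-4)/(2π×6.170×10^-2) = 1.581 H.
U = ½LI² = ½(1.581)(13.7)² = 148.4 J.

U ≈ 148 J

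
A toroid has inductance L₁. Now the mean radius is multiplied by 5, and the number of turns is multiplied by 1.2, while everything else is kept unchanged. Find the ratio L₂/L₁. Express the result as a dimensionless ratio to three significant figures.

L₂/L₁ = 0.288

For a toroid, L ∝ μᵣN²A/R.
L₂/L₁ = (5)^-1 × (1.2)^2 = 0.288.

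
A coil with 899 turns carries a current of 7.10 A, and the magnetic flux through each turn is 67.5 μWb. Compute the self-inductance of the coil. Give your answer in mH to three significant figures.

Self-inductance is defined by L = NΦ_B/I (flux linkage over current).
L = (899)(6.750×10^-5 Wb)/(7.10 A) = 8.547×10^-3 H.

L ≈ 8.55 mH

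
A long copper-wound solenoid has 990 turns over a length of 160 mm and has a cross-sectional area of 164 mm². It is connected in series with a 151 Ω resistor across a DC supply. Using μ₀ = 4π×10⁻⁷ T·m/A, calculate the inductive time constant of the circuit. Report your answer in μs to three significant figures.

τ ≈ 8.36 μs

A = 164 mm² = 1.640×10^-4 m².
L = μ₀N²A/ℓ = (4π×10⁻⁷)(990)²(1.640×10^-4)/(0.16) = 1.262×10^-3 H.
τ = L/R = (1.262×10^-3)/(151) = 8.360×10^-6 s.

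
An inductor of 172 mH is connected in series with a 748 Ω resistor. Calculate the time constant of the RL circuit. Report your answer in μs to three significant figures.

τ ≈ 230 μs

τ = L/R = (0.172 H)/(748 Ω) = 2.299×10^-4 s.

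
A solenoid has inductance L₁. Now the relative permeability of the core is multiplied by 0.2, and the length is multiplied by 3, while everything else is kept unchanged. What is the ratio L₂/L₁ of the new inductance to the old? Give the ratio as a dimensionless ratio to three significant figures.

L₂/L₁ = 0.0667

For a solenoid, L ∝ μᵣN²A/ℓ.
L₂/L₁ = (0.2) × (3)^-1 = 0.0667.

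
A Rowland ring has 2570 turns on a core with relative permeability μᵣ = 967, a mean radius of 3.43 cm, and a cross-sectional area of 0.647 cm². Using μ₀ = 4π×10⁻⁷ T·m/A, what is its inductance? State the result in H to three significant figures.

L ≈ 2.41 H

For a thin toroid, L = μ₀μᵣN²A/(2πR).
L = (4π×10⁻⁷)(967)(2570)²(6.470×10^-5) / (2π×3.430×10^-2 m) = 2.41 H.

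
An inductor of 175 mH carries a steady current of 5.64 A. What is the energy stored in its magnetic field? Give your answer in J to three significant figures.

Stored magnetic energy: U = ½LI².
U = ½(0.175 H)(5.64 A)² = 2.783 J.

U ≈ 2.78 J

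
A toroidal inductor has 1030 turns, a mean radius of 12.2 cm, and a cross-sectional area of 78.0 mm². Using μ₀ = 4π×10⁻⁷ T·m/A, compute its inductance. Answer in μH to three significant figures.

L ≈ 136 μH

For a thin toroid, L = μ₀N²A/(2πR).
L = (4π×10⁻⁷)(1030)²(7.800×10^-5) / (2π×0.122 m) = 1.357×10^-4 H.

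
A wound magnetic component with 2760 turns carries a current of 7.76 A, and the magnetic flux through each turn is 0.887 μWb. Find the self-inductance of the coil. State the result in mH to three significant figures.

Self-inductance is defined by L = NΦ_B/I (flux linkage over current).
L = (2760)(8.870×10^-7 Wb)/(7.76 A) = 3.1548×10^-4 H.

L ≈ 0.315 mH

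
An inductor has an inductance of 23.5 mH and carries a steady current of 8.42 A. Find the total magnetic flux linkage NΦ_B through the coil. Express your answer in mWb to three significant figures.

From L = NΦ_B/I, the flux linkage is NΦ_B = LI.
NΦ_B = (2.350×10^-2 H)(8.42 A) = 0.1979 Wb.

NΦ_B ≈ 198 mWb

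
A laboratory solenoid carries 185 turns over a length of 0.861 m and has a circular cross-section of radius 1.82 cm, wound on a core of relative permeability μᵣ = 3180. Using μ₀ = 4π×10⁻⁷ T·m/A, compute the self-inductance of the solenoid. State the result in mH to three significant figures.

A = πr² = π(1.820×10^-2 m)² = 1.041×10^-3 m².
For a long solenoid, L = μ₀μᵣN²A/ℓ.
L = (4π×10⁻⁷)(3180)(185)²(1.041×10^-3)/(0.861 m) = 0.1653 H.

L ≈ 165 mH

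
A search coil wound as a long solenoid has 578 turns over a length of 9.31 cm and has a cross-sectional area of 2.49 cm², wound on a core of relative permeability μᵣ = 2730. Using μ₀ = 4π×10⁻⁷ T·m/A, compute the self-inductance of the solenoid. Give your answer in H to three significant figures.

L ≈ 3.07 H

A = 2.49 cm² = 2.490×10^-4 m².
For a long solenoid, L = μ₀μᵣN²A/ℓ.
L = (4π×10⁻⁷)(2730)(578)²(2.490×10^-4)/(9.310×10^-2 m) = 3.065 H.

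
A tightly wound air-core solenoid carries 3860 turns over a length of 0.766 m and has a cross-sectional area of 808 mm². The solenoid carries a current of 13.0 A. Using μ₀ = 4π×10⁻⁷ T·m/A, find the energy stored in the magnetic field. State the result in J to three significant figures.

U ≈ 1.67 J

A = 808 mm² = 8.080×10^-4 m².
L = μ₀N²A/ℓ = (4π×10⁻⁷)(3860)²(8.080×10^-4)/(0.766) = 1.9749998×10^-2 H.
U = ½LI² = ½(1.9749998×10^-2)(13.0)² = 1.669 J.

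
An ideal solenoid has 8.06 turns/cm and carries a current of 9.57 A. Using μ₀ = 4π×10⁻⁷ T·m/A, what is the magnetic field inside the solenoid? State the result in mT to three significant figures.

Inside a long solenoid, B = μ₀nI.
B = (4π×10⁻⁷)(806 m⁻¹)(9.57 A) = 9.693×10^-3 T.

B ≈ 9.69 mT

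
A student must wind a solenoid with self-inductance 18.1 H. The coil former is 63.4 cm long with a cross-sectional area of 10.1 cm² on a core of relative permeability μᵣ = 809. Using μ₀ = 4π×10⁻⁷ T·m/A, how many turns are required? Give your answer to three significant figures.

N ≈ 3340 turns

A = 10.1 cm² = 1.010×10^-3 m².
From L = μ₀μᵣN²A/ℓ, N = √(Lℓ / (μ₀μᵣA)).
N = √[(18.1)(0.634) / ((4π×10⁻⁷)(809)×1.010×10^-3)] = √(1.118×10^7) ≈ 3343.1.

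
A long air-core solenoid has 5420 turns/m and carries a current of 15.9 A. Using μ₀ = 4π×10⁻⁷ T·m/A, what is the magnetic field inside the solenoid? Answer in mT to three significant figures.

B ≈ 108 mT

Inside a long solenoid, B = μ₀nI.
B = (4π×10⁻⁷)(5.420×10^3 m⁻¹)(15.9 A) = 0.1083 T.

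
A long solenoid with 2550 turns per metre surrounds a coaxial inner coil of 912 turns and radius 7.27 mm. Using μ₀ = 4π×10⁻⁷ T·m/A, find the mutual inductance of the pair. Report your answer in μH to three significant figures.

M ≈ 485 μH

The outer solenoid produces a uniform field B₁ = μ₀n₁I₁ across the inner coil,
so the flux linkage is N₂Φ = N₂B₁A₂ = μ₀n₁N₂A₂·I₁, giving M = μ₀n₁N₂A₂.
A₂ = πr² = π(7.270×10^-3 m)² = 1.660×10^-4 m².
M = (4π×10⁻⁷)(2550)(912)(1.660×10^-4) = 4.852×10^-4 H.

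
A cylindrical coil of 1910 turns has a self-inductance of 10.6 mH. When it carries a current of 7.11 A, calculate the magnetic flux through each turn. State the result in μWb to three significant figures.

From L = NΦ_B/I, the flux per turn is Φ_B = LI/N.
Φ_B = (1.060×10^-2 H)(7.11 A)/1910 = 3.946×10^-5 Wb.

Φ_B ≈ 39.5 μWb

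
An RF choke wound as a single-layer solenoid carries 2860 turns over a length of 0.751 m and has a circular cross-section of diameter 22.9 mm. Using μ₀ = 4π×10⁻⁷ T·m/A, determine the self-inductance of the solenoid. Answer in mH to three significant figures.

L ≈ 5.64 mH

A = π(d/2)² = π(1.145×10^-2 m)² = 4.119×10^-4 m².
For a long solenoid, L = μ₀N²A/ℓ.
L = (4π×10⁻⁷)(2860)²(4.119×10^-4)/(0.751 m) = 5.637×10^-3 H.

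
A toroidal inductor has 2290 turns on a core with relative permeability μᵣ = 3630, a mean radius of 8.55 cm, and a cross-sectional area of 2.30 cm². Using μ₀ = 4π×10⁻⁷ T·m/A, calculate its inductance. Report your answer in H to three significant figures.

L ≈ 10.2 H

For a thin toroid, L = μ₀μᵣN²A/(2πR).
L = (4π×10⁻⁷)(3630)(2290)²(2.300×10^-4) / (2π×8.550×10^-2 m) = 10.24 H.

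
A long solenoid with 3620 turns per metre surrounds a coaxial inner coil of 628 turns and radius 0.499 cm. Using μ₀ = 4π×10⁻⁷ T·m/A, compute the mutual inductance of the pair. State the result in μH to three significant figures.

The outer solenoid produces a uniform field B₁ = μ₀n₁I₁ across the inner coil,
so the flux linkage is N₂Φ = N₂B₁A₂ = μ₀n₁N₂A₂·I₁, giving M = μ₀n₁N₂A₂.
A₂ = πr² = π(4.990×10^-3 m)² = 7.823×10^-5 m².
M = (4π×10⁻⁷)(3620)(628)(7.823×10^-5) = 2.2348×10^-4 H.

M ≈ 223 μH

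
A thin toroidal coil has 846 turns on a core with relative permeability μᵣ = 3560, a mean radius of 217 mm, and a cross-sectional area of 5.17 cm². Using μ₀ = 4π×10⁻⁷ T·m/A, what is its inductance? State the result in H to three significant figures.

L ≈ 1.21 H

For a thin toroid, L = μ₀μᵣN²A/(2πR).
L = (4π×10⁻⁷)(3560)(846)²(5.170×10^-4) / (2π×0.217 m) = 1.214 H.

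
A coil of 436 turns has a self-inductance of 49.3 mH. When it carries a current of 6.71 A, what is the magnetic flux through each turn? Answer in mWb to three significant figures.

Φ_B ≈ 0.759 mWb

From L = NΦ_B/I, the flux per turn is Φ_B = LI/N.
Φ_B = (4.930×10^-2 H)(6.71 A)/436 = 7.587×10^-4 Wb.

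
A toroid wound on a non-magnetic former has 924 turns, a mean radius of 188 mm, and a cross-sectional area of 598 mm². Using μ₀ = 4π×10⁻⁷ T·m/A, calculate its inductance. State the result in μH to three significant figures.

For a thin toroid, L = μ₀N²A/(2πR).
L = (4π×10⁻⁷)(924)²(5.980×10^-4) / (2π×0.188 m) = 5.431×10^-4 H.

L ≈ 543 μH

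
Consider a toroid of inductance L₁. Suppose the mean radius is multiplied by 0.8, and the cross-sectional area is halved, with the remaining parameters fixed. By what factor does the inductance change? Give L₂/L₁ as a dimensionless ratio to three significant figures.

L₂/L₁ = 0.625

For a toroid, L ∝ μᵣN²A/R.
L₂/L₁ = (0.8)^-1 × (0.5) = 0.625.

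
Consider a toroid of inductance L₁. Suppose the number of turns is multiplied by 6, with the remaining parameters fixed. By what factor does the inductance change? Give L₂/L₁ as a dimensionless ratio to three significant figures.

For a toroid, L ∝ μᵣN²A/R.
L₂/L₁ = (6)^2 = 36.0.

L₂/L₁ = 36.0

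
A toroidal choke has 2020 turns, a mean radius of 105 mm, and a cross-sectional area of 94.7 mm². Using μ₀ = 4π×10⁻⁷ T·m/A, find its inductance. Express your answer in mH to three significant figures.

For a thin toroid, L = μ₀N²A/(2πR).
L = (4π×10⁻⁷)(2020)²(9.470×10^-5) / (2π×0.105 m) = 7.360×10^-4 H.

L ≈ 0.736 mH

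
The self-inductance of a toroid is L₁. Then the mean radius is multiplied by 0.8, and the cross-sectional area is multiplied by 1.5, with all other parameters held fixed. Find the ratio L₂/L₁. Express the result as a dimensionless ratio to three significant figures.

For a toroid, L ∝ μᵣN²A/R.
L₂/L₁ = (0.8)^-1 × (1.5) = 1.88.

L₂/L₁ = 1.88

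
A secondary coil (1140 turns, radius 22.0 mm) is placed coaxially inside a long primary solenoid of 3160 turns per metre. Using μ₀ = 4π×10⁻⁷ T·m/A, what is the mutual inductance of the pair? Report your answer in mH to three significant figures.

M ≈ 6.88 mH

The outer solenoid produces a uniform field B₁ = μ₀n₁I₁ across the inner coil,
so the flux linkage is N₂Φ = N₂B₁A₂ = μ₀n₁N₂A₂·I₁, giving M = μ₀n₁N₂A₂.
A₂ = πr² = π(2.200×10^-2 m)² = 1.521×10^-3 m².
M = (4π×10⁻⁷)(3160)(1140)(1.521×10^-3) = 6.883×10^-3 H.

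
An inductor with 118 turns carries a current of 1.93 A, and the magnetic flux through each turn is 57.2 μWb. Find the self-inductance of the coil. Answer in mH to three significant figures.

Self-inductance is defined by L = NΦ_B/I (flux linkage over current).
L = (118)(5.720×10^-5 Wb)/(1.93 A) = 3.497×10^-3 H.

L ≈ 3.50 mH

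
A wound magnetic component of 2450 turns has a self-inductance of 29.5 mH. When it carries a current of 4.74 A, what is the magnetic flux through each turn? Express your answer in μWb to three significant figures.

Φ_B ≈ 57.1 μWb

From L = NΦ_B/I, the flux per turn is Φ_B = LI/N.
Φ_B = (2.950×10^-2 H)(4.74 A)/2450 = 5.707×10^-5 Wb.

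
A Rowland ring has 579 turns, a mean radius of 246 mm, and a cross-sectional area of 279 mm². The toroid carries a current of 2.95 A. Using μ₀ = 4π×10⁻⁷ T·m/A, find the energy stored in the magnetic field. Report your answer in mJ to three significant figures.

L = μ₀N²A/(2πR) = (4π×10⁻⁷)(579)²(2.790×10^-4)/(2π×0.246) = 7.604×10^-5 H.
U = ½LI² = ½(7.604×10^-5)(2.95)² = 3.309×10^-4 J.

U ≈ 0.331 mJ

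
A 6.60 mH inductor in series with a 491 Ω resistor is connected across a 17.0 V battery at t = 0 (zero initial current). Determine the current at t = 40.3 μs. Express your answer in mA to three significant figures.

τ = L/R = 6.600×10^-3/491 = 1.344×10^-5 s; final current I_∞ = ε/R = 17.0/491 = 3.462×10^-2 A.
I(t) = I_∞(1 − e^(−t/τ)) with t/τ = 2.998.
I = (3.462×10^-2)(1 − e^(−2.998)) = 3.290×10^-2 A.

I ≈ 32.9 mA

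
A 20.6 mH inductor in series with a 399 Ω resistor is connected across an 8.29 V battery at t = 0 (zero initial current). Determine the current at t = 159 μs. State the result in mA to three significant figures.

τ = L/R = 2.060×10^-2/399 = 5.163×10^-5 s; final current I_∞ = ε/R = 8.29/399 = 2.078×10^-2 A.
I(t) = I_∞(1 − e^(−t/τ)) with t/τ = 3.080.
I = (2.078×10^-2)(1 − e^(−3.080)) = 1.982×10^-2 A.

I ≈ 19.8 mA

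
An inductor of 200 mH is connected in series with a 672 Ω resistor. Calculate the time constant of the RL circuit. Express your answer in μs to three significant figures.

τ = L/R = (0.2 H)/(672 Ω) = 2.976×10^-4 s.

τ ≈ 298 μs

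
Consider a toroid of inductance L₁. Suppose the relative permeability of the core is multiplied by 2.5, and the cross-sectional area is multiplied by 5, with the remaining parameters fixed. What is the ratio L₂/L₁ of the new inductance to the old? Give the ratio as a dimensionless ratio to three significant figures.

For a toroid, L ∝ μᵣN²A/R.
L₂/L₁ = (2.5) × (5) = 12.5.

L₂/L₁ = 12.5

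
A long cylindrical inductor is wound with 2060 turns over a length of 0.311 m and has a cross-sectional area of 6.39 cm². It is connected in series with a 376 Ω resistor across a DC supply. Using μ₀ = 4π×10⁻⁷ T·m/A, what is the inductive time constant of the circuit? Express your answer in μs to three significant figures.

A = 6.39 cm² = 6.390×10^-4 m².
L = μ₀N²A/ℓ = (4π×10⁻⁷)(2060)²(6.390×10^-4)/(0.311) = 1.096×10^-2 H.
τ = L/R = (1.096×10^-2)/(376) = 2.914×10^-5 s.

τ ≈ 29.1 μs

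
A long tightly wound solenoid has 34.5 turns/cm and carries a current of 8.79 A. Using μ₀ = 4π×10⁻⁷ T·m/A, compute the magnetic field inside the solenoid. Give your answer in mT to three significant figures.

Inside a long solenoid, B = μ₀nI.
B = (4π×10⁻⁷)(3.450×10^3 m⁻¹)(8.79 A) = 3.811×10^-2 T.

B ≈ 38.1 mT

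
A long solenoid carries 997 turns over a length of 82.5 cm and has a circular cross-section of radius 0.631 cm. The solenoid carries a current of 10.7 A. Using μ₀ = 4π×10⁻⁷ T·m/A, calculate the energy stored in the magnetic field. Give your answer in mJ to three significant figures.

A = πr² = π(6.310×10^-3 m)² = 1.251×10^-4 m².
L = μ₀N²A/ℓ = (4π×10⁻⁷)(997)²(1.251×10^-4)/(0.825) = 1.894×10^-4 H.
U = ½LI² = ½(1.894×10^-4)(10.7)² = 1.084×10^-2 J.

U ≈ 10.8 mJ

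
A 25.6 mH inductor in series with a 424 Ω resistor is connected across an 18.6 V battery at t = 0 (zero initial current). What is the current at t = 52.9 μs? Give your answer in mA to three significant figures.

τ = L/R = 2.560×10^-2/424 = 6.038×10^-5 s; final current I_∞ = ε/R = 18.6/424 = 4.387×10^-2 A.
I(t) = I_∞(1 − e^(−t/τ)) with t/τ = 0.876.
I = (4.387×10^-2)(1 − e^(−0.876)) = 2.560×10^-2 A.

I ≈ 25.6 mA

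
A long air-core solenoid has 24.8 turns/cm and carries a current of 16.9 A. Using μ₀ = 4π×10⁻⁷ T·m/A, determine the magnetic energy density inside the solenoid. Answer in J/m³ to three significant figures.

u ≈ 1100 J/m³

B = μ₀nI = (4π×10⁻⁷)(2.480×10^3)(16.9) = 5.267×10^-2 T.
u = B²/(2μ₀) = (5.267×10^-2)²/(2×4π×10⁻⁷) = 1.104×10^3 J/m³.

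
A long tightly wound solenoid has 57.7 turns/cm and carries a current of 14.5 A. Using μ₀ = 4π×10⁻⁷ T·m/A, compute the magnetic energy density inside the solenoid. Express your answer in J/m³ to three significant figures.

u ≈ 4400 J/m³

B = μ₀nI = (4π×10⁻⁷)(5.770×10^3)(14.5) = 0.1051 T.
u = B²/(2μ₀) = (0.1051)²/(2×4π×10⁻⁷) = 4.398×10^3 J/m³.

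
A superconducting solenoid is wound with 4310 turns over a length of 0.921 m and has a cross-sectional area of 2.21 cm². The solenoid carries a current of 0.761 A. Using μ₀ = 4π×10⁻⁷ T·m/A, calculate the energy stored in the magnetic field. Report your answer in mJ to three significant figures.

A = 2.21 cm² = 2.210×10^-4 m².
L = μ₀N²A/ℓ = (4π×10⁻⁷)(4310)²(2.210×10^-4)/(0.921) = 5.601×10^-3 H.
U = ½LI² = ½(5.601×10^-3)(0.761)² = 1.622×10^-3 J.

U ≈ 1.62 mJ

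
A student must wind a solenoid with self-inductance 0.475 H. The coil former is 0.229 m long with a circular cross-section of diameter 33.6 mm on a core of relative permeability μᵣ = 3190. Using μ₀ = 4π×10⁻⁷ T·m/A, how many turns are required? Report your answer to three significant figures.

N ≈ 175 turns

A = π(d/2)² = π(1.680×10^-2 m)² = 8.867×10^-4 m².
From L = μ₀μᵣN²A/ℓ, N = √(Lℓ / (μ₀μᵣA)).
N = √[(0.475)(0.229) / ((4π×10⁻⁷)(3190)×8.867×10^-4)] = √(3.060×10^4) ≈ 174.9.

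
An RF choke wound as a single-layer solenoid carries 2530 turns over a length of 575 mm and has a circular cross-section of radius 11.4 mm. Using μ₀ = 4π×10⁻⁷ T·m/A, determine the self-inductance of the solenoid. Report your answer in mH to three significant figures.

A = πr² = π(1.140×10^-2 m)² = 4.083×10^-4 m².
For a long solenoid, L = μ₀N²A/ℓ.
L = (4π×10⁻⁷)(2530)²(4.083×10^-4)/(0.575 m) = 5.711×10^-3 H.

L ≈ 5.71 mH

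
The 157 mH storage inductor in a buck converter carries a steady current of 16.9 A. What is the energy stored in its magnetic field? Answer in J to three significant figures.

Stored magnetic energy: U = ½LI².
U = ½(0.157 H)(16.9 A)² = 22.42 J.

U ≈ 22.4 J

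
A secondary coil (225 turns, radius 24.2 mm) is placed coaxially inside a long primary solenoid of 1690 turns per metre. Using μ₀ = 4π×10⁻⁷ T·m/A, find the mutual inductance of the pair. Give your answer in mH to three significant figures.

The outer solenoid produces a uniform field B₁ = μ₀n₁I₁ across the inner coil,
so the flux linkage is N₂Φ = N₂B₁A₂ = μ₀n₁N₂A₂·I₁, giving M = μ₀n₁N₂A₂.
A₂ = πr² = π(2.420×10^-2 m)² = 1.840×10^-3 m².
M = (4π×10⁻⁷)(1690)(225)(1.840×10^-3) = 8.791×10^-4 H.

M ≈ 0.879 mH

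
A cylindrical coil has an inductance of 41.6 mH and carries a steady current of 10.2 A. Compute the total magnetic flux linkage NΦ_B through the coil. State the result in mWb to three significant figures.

From L = NΦ_B/I, the flux linkage is NΦ_B = LI.
NΦ_B = (4.160×10^-2 H)(10.2 A) = 0.4243 Wb.

NΦ_B ≈ 424 mWb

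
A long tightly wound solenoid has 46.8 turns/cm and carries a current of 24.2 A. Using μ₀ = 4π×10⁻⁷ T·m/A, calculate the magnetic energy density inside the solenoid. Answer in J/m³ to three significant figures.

B = μ₀nI = (4π×10⁻⁷)(4.680×10^3)(24.2) = 0.1423 T.
u = B²/(2μ₀) = (0.1423)²/(2×4π×10⁻⁷) = 8.059×10^3 J/m³.

u ≈ 8060 J/m³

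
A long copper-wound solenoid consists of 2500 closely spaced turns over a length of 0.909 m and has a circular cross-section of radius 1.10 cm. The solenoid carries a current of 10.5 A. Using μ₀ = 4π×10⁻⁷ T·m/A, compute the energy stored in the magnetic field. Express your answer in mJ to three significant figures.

U ≈ 181 mJ

A = πr² = π(1.100×10^-2 m)² = 3.801×10^-4 m².
L = μ₀N²A/ℓ = (4π×10⁻⁷)(2500)²(3.801×10^-4)/(0.909) = 3.284×10^-3 H.
U = ½LI² = ½(3.284×10^-3)(10.5)² = 0.1811 J.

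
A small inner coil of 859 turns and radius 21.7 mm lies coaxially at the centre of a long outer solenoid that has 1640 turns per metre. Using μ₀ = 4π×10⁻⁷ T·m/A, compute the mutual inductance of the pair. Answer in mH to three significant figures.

M ≈ 2.62 mH

The outer solenoid produces a uniform field B₁ = μ₀n₁I₁ across the inner coil,
so the flux linkage is N₂Φ = N₂B₁A₂ = μ₀n₁N₂A₂·I₁, giving M = μ₀n₁N₂A₂.
A₂ = πr² = π(2.170×10^-2 m)² = 1.479×10^-3 m².
M = (4π×10⁻⁷)(1640)(859)(1.479×10^-3) = 2.619×10^-3 H.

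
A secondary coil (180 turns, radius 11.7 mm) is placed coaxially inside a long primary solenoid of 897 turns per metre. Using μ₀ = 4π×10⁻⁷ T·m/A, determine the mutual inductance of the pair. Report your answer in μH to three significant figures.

The outer solenoid produces a uniform field B₁ = μ₀n₁I₁ across the inner coil,
so the flux linkage is N₂Φ = N₂B₁A₂ = μ₀n₁N₂A₂·I₁, giving M = μ₀n₁N₂A₂.
A₂ = πr² = π(1.170×10^-2 m)² = 4.301×10^-4 m².
M = (4π×10⁻⁷)(897)(180)(4.301×10^-4) = 8.726×10^-5 H.

M ≈ 87.3 μH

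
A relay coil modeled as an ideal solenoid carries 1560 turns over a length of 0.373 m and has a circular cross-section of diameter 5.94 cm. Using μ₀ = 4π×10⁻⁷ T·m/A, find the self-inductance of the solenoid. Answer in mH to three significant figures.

L ≈ 22.7 mH

A = π(d/2)² = π(2.970×10^-2 m)² = 2.771×10^-3 m².
For a long solenoid, L = μ₀N²A/ℓ.
L = (4π×10⁻⁷)(1560)²(2.771×10^-3)/(0.373 m) = 2.272×10^-2 H.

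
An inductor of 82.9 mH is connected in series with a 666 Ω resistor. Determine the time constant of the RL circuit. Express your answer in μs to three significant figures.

τ = L/R = (8.290×10^-2 H)/(666 Ω) = 1.2447×10^-4 s.

τ ≈ 124 μs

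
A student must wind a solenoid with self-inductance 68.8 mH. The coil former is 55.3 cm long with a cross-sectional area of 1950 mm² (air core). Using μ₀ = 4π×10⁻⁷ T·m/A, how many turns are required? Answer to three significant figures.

N ≈ 3940 turns

A = 1950 mm² = 1.950×10^-3 m².
From L = μ₀N²A/ℓ, N = √(Lℓ / (μ₀A)).
N = √[(6.880×10^-2)(0.553) / ((4π×10⁻⁷)×1.950×10^-3)] = √(1.553×10^7) ≈ 3940.3.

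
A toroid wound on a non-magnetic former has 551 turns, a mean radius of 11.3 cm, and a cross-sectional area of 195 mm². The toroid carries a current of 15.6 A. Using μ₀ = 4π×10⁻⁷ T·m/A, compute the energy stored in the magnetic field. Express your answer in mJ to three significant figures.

U ≈ 12.7 mJ

L = μ₀N²A/(2πR) = (4π×10⁻⁷)(551)²(1.950×10^-4)/(2π×0.113) = 1.048×10^-4 H.
U = ½LI² = ½(1.048×10^-4)(15.6)² = 1.274995×10^-2 J.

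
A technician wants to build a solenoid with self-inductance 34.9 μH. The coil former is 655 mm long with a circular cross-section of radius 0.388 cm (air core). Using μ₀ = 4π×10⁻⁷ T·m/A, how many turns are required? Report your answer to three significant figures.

A = πr² = π(3.880×10^-3 m)² = 4.729×10^-5 m².
From L = μ₀N²A/ℓ, N = √(Lℓ / (μ₀A)).
N = √[(3.490×10^-5)(0.655) / ((4π×10⁻⁷)×4.729×10^-5)] = √(3.846×10^5) ≈ 620.2.

N ≈ 620 turns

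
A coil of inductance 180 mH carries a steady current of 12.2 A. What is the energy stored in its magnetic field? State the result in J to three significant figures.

Stored magnetic energy: U = ½LI².
U = ½(0.18 H)(12.2 A)² = 13.4 J.

U ≈ 13.4 J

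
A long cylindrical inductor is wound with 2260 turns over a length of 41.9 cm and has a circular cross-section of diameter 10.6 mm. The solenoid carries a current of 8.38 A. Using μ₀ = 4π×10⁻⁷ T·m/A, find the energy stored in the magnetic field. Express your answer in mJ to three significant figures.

A = π(d/2)² = π(5.300×10^-3 m)² = 8.8247×10^-5 m².
L = μ₀N²A/ℓ = (4π×10⁻⁷)(2260)²(8.8247×10^-5)/(0.419) = 1.352×10^-3 H.
U = ½LI² = ½(1.352×10^-3)(8.38)² = 4.746×10^-2 J.

U ≈ 47.5 mJ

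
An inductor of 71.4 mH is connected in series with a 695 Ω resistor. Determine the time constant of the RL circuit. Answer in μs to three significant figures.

τ ≈ 103 μs

τ = L/R = (7.140×10^-2 H)/(695 Ω) = 1.027×10^-4 s.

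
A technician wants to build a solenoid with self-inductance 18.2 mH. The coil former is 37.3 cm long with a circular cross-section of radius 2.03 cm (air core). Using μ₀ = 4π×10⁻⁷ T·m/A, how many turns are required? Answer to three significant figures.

N ≈ 2040 turns

A = πr² = π(2.030×10^-2 m)² = 1.2946×10^-3 m².
From L = μ₀N²A/ℓ, N = √(Lℓ / (μ₀A)).
N = √[(1.820×10^-2)(0.373) / ((4π×10⁻⁷)×1.2946×10^-3)] = √(4.173×10^6) ≈ 2042.7.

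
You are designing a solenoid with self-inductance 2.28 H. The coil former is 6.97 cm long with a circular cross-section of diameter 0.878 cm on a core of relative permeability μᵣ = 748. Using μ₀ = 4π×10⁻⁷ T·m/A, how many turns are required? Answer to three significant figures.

N ≈ 1670 turns

A = π(d/2)² = π(4.390×10^-3 m)² = 6.0545×10^-5 m².
From L = μ₀μᵣN²A/ℓ, N = √(Lℓ / (μ₀μᵣA)).
N = √[(2.28)(6.970×10^-2) / ((4π×10⁻⁷)(748)×6.0545×10^-5)] = √(2.792×10^6) ≈ 1671.0.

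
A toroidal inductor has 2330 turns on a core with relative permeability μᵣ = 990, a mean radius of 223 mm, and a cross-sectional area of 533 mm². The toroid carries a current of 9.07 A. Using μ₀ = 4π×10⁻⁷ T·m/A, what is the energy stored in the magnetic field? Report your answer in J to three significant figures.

L = μ₀μᵣN²A/(2πR) = (4π×10⁻⁷)(990)(2330)²(5.330×10^-4)/(2π×0.223) = 2.569 H.
U = ½LI² = ½(2.569)(9.07)² = 105.7 J.

U ≈ 106 J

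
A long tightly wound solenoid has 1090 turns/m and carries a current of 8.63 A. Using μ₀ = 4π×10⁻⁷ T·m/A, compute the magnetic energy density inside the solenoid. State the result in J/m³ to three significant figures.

u ≈ 55.6 J/m³

B = μ₀nI = (4π×10⁻⁷)(1.090×10^3)(8.63) = 1.182×10^-2 T.
u = B²/(2μ₀) = (1.182×10^-2)²/(2×4π×10⁻⁷) = 55.6 J/m³.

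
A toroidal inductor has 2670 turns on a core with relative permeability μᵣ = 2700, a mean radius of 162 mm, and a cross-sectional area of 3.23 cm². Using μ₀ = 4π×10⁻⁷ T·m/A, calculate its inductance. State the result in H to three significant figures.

L ≈ 7.68 H

For a thin toroid, L = μ₀μᵣN²A/(2πR).
L = (4π×10⁻⁷)(2700)(2670)²(3.230×10^-4) / (2π×0.162 m) = 7.675 H.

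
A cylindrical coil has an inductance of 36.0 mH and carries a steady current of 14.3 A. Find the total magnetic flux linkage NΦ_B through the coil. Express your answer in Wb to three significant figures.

NΦ_B ≈ 0.515 Wb

From L = NΦ_B/I, the flux linkage is NΦ_B = LI.
NΦ_B = (3.600×10^-2 H)(14.3 A) = 0.5148 Wb.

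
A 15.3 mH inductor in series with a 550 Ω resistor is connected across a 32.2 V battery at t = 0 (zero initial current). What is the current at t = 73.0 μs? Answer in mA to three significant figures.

I ≈ 54.3 mA

τ = L/R = 1.530×10^-2/550 = 2.782×10^-5 s; final current I_∞ = ε/R = 32.2/550 = 5.8545×10^-2 A.
I(t) = I_∞(1 − e^(−t/τ)) with t/τ = 2.624.
I = (5.8545×10^-2)(1 − e^(−2.624)) = 5.430×10^-2 A.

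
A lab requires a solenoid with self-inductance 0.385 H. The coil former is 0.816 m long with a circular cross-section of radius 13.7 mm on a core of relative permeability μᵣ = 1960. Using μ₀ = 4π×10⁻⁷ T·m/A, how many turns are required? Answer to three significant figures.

N ≈ 465 turns

A = πr² = π(1.370×10^-2 m)² = 5.896×10^-4 m².
From L = μ₀μᵣN²A/ℓ, N = √(Lℓ / (μ₀μᵣA)).
N = √[(0.385)(0.816) / ((4π×10⁻⁷)(1960)×5.896×10^-4)] = √(2.163×10^5) ≈ 465.1.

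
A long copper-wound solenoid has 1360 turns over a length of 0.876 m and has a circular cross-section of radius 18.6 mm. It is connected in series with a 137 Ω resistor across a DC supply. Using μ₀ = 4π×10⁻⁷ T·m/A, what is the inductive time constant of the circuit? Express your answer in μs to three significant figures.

A = πr² = π(1.860×10^-2 m)² = 1.087×10^-3 m².
L = μ₀N²A/ℓ = (4π×10⁻⁷)(1360)²(1.087×10^-3)/(0.876) = 2.884×10^-3 H.
τ = L/R = (2.884×10^-3)/(137) = 2.1049×10^-5 s.

τ ≈ 21.0 μs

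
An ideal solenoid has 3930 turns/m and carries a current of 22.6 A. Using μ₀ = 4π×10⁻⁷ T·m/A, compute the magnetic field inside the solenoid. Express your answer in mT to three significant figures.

B ≈ 112 mT

Inside a long solenoid, B = μ₀nI.
B = (4π×10⁻⁷)(3.930×10^3 m⁻¹)(22.6 A) = 0.1116 T.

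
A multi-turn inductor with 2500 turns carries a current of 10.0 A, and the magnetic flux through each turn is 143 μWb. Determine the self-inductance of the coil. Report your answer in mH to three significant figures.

L ≈ 35.8 mH

Self-inductance is defined by L = NΦ_B/I (flux linkage over current).
L = (2500)(1.430×10^-4 Wb)/(10.0 A) = 3.575×10^-2 H.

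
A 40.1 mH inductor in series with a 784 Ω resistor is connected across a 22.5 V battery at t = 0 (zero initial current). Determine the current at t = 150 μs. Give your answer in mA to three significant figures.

I ≈ 27.2 mA

τ = L/R = 4.010×10^-2/784 = 5.1148×10^-5 s; final current I_∞ = ε/R = 22.5/784 = 2.870×10^-2 A.
I(t) = I_∞(1 − e^(−t/τ)) with t/τ = 2.933.
I = (2.870×10^-2)(1 − e^(−2.933)) = 2.717×10^-2 A.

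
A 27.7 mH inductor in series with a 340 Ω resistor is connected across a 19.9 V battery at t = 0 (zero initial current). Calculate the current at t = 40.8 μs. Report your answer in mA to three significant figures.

τ = L/R = 2.770×10^-2/340 = 8.147×10^-5 s; final current I_∞ = ε/R = 19.9/340 = 5.853×10^-2 A.
I(t) = I_∞(1 − e^(−t/τ)) with t/τ = 0.501.
I = (5.853×10^-2)(1 − e^(−0.501)) = 2.306×10^-2 A.

I ≈ 23.1 mA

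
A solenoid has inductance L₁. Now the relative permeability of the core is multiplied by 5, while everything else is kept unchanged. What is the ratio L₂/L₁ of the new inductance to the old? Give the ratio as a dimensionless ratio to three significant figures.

L₂/L₁ = 5.00

For a solenoid, L ∝ μᵣN²A/ℓ.
L₂/L₁ = (5) = 5.00.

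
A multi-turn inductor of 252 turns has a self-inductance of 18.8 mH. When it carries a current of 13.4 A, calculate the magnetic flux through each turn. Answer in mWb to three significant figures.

From L = NΦ_B/I, the flux per turn is Φ_B = LI/N.
Φ_B = (1.880×10^-2 H)(13.4 A)/252 = 9.997×10^-4 Wb.

Φ_B ≈ 1.00 mWb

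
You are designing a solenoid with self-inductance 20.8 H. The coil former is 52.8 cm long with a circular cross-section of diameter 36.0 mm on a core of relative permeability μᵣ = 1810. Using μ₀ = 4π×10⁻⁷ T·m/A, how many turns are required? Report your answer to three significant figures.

A = π(d/2)² = π(1.800×10^-2 m)² = 1.018×10^-3 m².
From L = μ₀μᵣN²A/ℓ, N = √(Lℓ / (μ₀μᵣA)).
N = √[(20.8)(0.528) / ((4π×10⁻⁷)(1810)×1.018×10^-3)] = √(4.744×10^6) ≈ 2178.0.

N ≈ 2180 turns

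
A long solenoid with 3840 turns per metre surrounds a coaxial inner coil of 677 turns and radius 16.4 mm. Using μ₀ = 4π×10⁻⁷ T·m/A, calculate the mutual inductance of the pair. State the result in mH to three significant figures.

The outer solenoid produces a uniform field B₁ = μ₀n₁I₁ across the inner coil,
so the flux linkage is N₂Φ = N₂B₁A₂ = μ₀n₁N₂A₂·I₁, giving M = μ₀n₁N₂A₂.
A₂ = πr² = π(1.640×10^-2 m)² = 8.450×10^-4 m².
M = (4π×10⁻⁷)(3840)(677)(8.450×10^-4) = 2.760×10^-3 H.

M ≈ 2.76 mH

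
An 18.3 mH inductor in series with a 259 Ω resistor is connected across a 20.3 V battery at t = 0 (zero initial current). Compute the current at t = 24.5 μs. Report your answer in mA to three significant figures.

I ≈ 23.0 mA

τ = L/R = 1.830×10^-2/259 = 7.066×10^-5 s; final current I_∞ = ε/R = 20.3/259 = 7.838×10^-2 A.
I(t) = I_∞(1 − e^(−t/τ)) with t/τ = 0.347.
I = (7.838×10^-2)(1 − e^(−0.347)) = 2.297×10^-2 A.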